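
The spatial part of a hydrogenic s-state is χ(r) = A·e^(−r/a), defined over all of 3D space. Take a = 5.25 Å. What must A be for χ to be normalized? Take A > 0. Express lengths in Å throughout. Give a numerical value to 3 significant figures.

A ≈ 0.0469 Å^(-3/2)

Normalization requires ∫|χ|² 4πr² dr = 1, integrated from 0 to ∞.
With ∫₀^∞ r^2 e^(−αr) dr = 2!/α^3, ∫|χ|² 4πr² dr = A²·(π·a^3).
So A² = (π·a^3)^(−1).
Plugging in a = 5.25 yields A = 0.04690.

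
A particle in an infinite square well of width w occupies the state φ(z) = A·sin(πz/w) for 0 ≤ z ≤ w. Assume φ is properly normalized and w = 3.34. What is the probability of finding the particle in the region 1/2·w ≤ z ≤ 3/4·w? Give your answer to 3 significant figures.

P = ∫_{1/2·w}^{3/4·w} |φ(z)|² dz.
Since A² = 1/(w/2), this is the region integral divided by the full normalization integral.
In terms of u = z/w (A² and the length scale cancel between numerator and denominator), P = [∫_{1/2}^{3/4} sin(π·u)^2 du] / [∫_{0}^{1} sin(π·u)^2 du].
An antiderivative of sin(π·u)^2 is u/2 - sin(2·π·u)/(4·π); evaluating from 1/2 to 3/4 gives 1/(4·π) + 1/8, while the full integral is 1/2.
The result is P = (2 + π)/(4·π).

P ≈ 0.409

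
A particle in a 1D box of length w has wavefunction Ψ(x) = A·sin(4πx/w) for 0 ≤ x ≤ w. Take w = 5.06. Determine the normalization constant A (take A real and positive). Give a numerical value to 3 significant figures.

A ≈ 0.629

Require ∫ |Ψ|² dx = 1 over the whole domain.
With ∫₀^w sin²(nπx/w) dx = w/2, with Ψ = A·sin(4πx/w), the integral evaluates to A²·[w/2].
So A² = (w/2)^(−1).
With w = 5.06: A² = 0.3953 and A = 0.6287.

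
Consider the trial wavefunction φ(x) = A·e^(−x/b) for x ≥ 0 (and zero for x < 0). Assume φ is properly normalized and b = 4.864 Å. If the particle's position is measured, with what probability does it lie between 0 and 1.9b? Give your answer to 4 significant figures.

P ≈ 0.9776

P = ∫_{0}^{1.9b} |φ(x)|² dx.
Since A² = 1/(b/2), this is the region integral divided by the full normalization integral.
Let u = x/b; then A² and the length scale cancel, so P = ∫_{0}^{1.9} e^(-2·u) du ÷ ∫_{0}^{∞} e^(-2·u) du.
With ∫ e^(-2·u) du = -e^(-2·u)/2 + C, the region integral is 1/2 - e^(-19/5)/2 and the full one is 1/2.
The result is P = 0.97763.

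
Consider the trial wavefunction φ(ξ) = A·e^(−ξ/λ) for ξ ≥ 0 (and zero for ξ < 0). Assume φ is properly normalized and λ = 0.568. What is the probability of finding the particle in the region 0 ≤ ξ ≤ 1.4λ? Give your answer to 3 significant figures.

P ≈ 0.939

The probability is P = ∫ |φ|² dξ over [0, 1.4λ].
With A² fixed by ∫|φ|² = 1, i.e. A² = (λ/2)^(−1), substitute and integrate.
Substituting u = ξ/λ, A² and the length scale cancel in the ratio: P = ∫_{0}^{1.4} e^(-2·u) du / ∫_{0}^{∞} e^(-2·u) du.
An antiderivative of e^(-2·u) is -e^(-2·u)/2; evaluating from 0 to 1.4 gives 1/2 - e^(-14/5)/2, while the full integral is 1/2.
Evaluating gives P = 0.9392.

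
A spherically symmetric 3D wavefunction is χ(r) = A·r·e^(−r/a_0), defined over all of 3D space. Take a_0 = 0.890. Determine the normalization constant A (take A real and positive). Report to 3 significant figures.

Normalization requires ∫|χ|² 4πr² dr = 1, integrated from 0 to ∞.
Using ∫₀^∞ rⁿ e^(−αr) dr = n!/αⁿ⁺¹, carrying out the integral gives A² · 3·π·a_0^5.
So A² = (3·π·a_0^5)^(−1).
Plugging in a_0 = 0.890 yields A = 0.4359.

A ≈ 0.436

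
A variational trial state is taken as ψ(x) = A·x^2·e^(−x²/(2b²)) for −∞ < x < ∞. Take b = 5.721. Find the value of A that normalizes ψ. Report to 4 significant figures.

A ≈ 0.01108

We need A² ∫|f|² dx = 1, taking the integral from −∞ to ∞.
∫|ψ|² dx = A²·(3·√(π)·b^5/4).
So A² = (3·√(π)·b^5/4)^(−1).
Plugging in b = 5.721 yields A = 0.011079.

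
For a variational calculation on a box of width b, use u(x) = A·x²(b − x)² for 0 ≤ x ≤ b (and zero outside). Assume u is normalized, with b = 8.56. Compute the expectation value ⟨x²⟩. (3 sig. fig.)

⟨x^2⟩ ≈ 20.0

⟨x²⟩ = ∫ x^2 |u|² dx over the full domain.
Expanding the polynomial and integrating term by term, evaluating both integrals, ⟨x²⟩ = 3·b^2/11.
Putting b = 8.56 gives 19.98.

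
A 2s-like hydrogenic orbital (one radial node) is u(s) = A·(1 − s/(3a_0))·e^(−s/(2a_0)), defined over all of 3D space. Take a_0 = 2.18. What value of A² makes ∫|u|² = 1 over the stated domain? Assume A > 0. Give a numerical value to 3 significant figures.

A^2 ≈ 0.0115

Require ∫ |u|² 4πs² ds = 1 over the whole domain.
Using ∫₀^∞ sⁿ e^(−αs) ds = n!/αⁿ⁺¹, carrying out the integral gives A² · 8·π·a_0^3/3.
So A² = (8·π·a_0^3/3)^(−1).
Plugging in a_0 = 2.18 yields A = 0.1073.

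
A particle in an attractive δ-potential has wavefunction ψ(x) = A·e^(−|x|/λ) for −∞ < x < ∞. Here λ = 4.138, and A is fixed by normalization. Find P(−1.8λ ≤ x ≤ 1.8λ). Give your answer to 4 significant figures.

P = ∫_{−1.8λ}^{1.8λ} |ψ(x)|² dx.
The normalization integral ∫|ψ|²dx over the whole domain equals λ·A², and A² cancels in the ratio.
Both integrals are even about x = 0, so only the x ≥ 0 halves are needed (the factors of 2 cancel). Substituting u = x/λ, A² and the length scale cancel in the ratio: P = ∫_{0}^{1.8} e^(-2·u) du / ∫_{0}^{∞} e^(-2·u) du.
Using ∫ e^(-2·u) du = -e^(-2·u)/2, the numerator is 1/2 - e^(-18/5)/2 and the denominator is 1/2.
This works out to P = 0.97268.

P ≈ 0.9727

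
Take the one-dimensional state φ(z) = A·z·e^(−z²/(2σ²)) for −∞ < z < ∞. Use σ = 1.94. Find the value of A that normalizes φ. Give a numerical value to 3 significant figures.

Require ∫ |φ|² dz = 1 over the whole domain.
The integral (without the A² prefactor) comes out to √(π)·σ^3/2.
Hence A² = 1/[√(π)·σ^3/2].
Plugging in σ = 1.94 yields A = 0.3931.

A ≈ 0.393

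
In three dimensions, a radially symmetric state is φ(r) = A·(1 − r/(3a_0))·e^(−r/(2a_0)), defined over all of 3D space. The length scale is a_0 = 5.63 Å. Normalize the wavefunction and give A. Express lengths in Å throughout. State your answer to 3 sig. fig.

Normalization requires ∫|φ|² 4πr² dr = 1, integrated from 0 to ∞.
The angular integral contributes 4π, leaving ∫₀^∞ r²|φ|² dr.
Using ∫₀^∞ rⁿ e^(−αr) dr = n!/αⁿ⁺¹, the integral (without the A² prefactor) comes out to 8·π·a_0^3/3.
Plugging in a_0 = 5.63 yields A = 0.02586.

A ≈ 0.0259 Å^(-3/2)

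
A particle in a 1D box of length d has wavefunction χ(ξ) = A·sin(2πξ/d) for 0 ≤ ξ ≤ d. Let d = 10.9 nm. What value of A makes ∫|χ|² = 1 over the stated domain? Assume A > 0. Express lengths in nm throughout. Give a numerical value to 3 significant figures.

The normalization condition is ∫|χ|² dξ = 1 from 0 to d.
∫|χ|² dξ = A²·(d/2).
With d = 10.9: A² = 0.1835 and A = 0.4284.

A ≈ 0.428 nm^(-1/2)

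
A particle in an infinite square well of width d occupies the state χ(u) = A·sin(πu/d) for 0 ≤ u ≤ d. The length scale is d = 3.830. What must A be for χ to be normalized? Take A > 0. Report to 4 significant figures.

Normalization requires ∫|χ|² du = 1, integrated from 0 to d.
With ∫₀^d sin²(nπu/d) du = d/2, ∫|χ|² du = A²·(d/2).
Hence A² = 1/[d/2].
Substituting d = 3.830 gives A² = 0.52219, so A = 0.72263.

A ≈ 0.7226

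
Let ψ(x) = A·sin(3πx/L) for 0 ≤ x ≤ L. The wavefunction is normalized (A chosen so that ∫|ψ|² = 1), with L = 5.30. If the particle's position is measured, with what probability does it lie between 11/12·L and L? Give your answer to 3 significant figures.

The probability is P = ∫ |ψ|² dx over [11/12·L, L].
Since A² = 1/(L/2), this is the region integral divided by the full normalization integral.
Substituting u = x/L, A² and the length scale cancel in the ratio: P = ∫_{11/12}^{1} sin(3·π·u)^2 du / ∫_{0}^{1} sin(3·π·u)^2 du.
With ∫ sin(3·π·u)^2 du = u/2 - sin(6·π·u)/(12·π) + C, the region integral is 1/24 - 1/(12·π) and the full one is 1/2.
This works out to P = (-2 + π)/(12·π).

P ≈ 0.0303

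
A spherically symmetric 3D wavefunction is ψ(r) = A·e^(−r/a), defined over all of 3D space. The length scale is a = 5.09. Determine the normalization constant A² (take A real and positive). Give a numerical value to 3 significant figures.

Normalization requires ∫|ψ|² 4πr² dr = 1, integrated from 0 to ∞.
In 3D with spherical symmetry the volume element is 4πr² dr.
With ∫₀^∞ r^2 e^(−αr) dr = 2!/α^3, carrying out the integral gives A² · π·a^3.
Setting this equal to 1 gives A² = 1/(π·a^3).
Substituting a = 5.09 gives A² = 0.002414, so A = 0.04913.

A^2 ≈ 0.00241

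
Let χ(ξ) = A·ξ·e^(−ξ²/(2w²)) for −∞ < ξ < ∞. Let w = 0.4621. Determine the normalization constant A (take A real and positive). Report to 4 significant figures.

Normalization requires ∫|χ|² dξ = 1, integrated from −∞ to ∞.
With χ = A·ξ·e^(−ξ²/(2w²)), the integral evaluates to A²·[√(π)·w^3/2].
Setting this equal to 1 gives A² = 1/(√(π)·w^3/2).
With w = 0.4621: A² = 11.435 and A = 3.3816.

A ≈ 3.382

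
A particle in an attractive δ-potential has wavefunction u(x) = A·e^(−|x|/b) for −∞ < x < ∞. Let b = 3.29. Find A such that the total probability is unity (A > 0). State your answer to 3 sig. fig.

A ≈ 0.551

We need A² ∫|f|² dx = 1, taking the integral from −∞ to ∞.
Using ∫₀^∞ xⁿ e^(−αx) dx = n!/αⁿ⁺¹, ∫|u|² dx = A²·(b).
With b = 3.29: A² = 0.3040 and A = 0.5513.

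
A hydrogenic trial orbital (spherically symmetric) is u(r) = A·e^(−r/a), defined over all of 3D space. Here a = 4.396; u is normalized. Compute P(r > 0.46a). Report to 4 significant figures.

Integrate the radial probability density 4πr²|u|² over r > 0.46a.
A² is fixed by ∫₀^∞ 4πr²|u|² dr = 1, i.e. A² = (π·a^3)^(−1).
In terms of t = r/a (A², 4π and the length scale all cancel between numerator and denominator), P = [∫_{0.46}^{∞} t^2·e^(-2·t) dt] / [∫_{0}^{∞} t^2·e^(-2·t) dt].
An antiderivative of t^2·e^(-2·t) is -(2·t^2 + 2·t + 1)·e^(-2·t)/4; evaluating from 0.46 to ∞ gives 2929·e^(-23/25)/5000, while the full integral is 1/4.
The region integral divided by the full integral gives P = 0.93381.

P ≈ 0.9338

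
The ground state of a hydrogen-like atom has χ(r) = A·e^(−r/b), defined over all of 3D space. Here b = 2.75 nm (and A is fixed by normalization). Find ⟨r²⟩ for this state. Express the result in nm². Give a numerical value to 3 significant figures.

⟨r^2⟩ ≈ 22.7 nm^2

By definition ⟨r²⟩ = ∫ r^2 |χ(r)|² 4πr² dr.
Recall ∫₀^∞ r^m e^(−r/β) dr = m!·β^(m+1), since the A² factors cancel between numerator and denominator, ⟨r²⟩ = 3·b^2.
Putting b = 2.75 gives 22.69.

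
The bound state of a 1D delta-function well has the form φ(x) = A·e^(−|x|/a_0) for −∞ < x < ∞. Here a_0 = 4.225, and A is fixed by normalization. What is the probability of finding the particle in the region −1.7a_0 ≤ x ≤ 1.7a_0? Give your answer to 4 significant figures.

|φ|² is the probability density, so P = ∫_{−1.7a_0}^{1.7a_0} |φ|² dx.
Since A² = 1/(a_0), this is the region integral divided by the full normalization integral.
By symmetry take twice the x ≥ 0 contribution in numerator and denominator; the 2's cancel. In terms of u = x/a_0 (A² and the length scale cancel between numerator and denominator), P = [∫_{0}^{1.7} e^(-2·u) du] / [∫_{0}^{∞} e^(-2·u) du].
With ∫ e^(-2·u) du = -e^(-2·u)/2 + C, the region integral is 1/2 - e^(-17/5)/2 and the full one is 1/2.
Taking the ratio, P = 0.96663.

P ≈ 0.9666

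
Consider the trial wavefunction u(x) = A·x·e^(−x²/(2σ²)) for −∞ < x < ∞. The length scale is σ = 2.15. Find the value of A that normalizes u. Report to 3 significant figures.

A ≈ 0.337

The normalization condition is ∫|u|² dx = 1 from −∞ to ∞.
∫|u|² dx = A²·(√(π)·σ^3/2).
So A² = (√(π)·σ^3/2)^(−1).
Substituting σ = 2.15 gives A² = 0.1135, so A = 0.3370.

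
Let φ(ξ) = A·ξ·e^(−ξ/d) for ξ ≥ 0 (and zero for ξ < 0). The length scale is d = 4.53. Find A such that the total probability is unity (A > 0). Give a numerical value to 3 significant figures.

The normalization condition is ∫|φ|² dξ = 1 from 0 to ∞.
Using ∫₀^∞ ξⁿ e^(−αξ) dξ = n!/αⁿ⁺¹, ∫|φ|² dξ = A²·(d^3/4).
Substituting d = 4.53 gives A² = 0.04303, so A = 0.2074.

A ≈ 0.207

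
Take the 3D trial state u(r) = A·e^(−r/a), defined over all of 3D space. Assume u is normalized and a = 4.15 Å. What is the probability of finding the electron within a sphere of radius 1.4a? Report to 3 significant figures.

P = ∫ |u|² 4πr² dr over r ≤ 1.4a.
The full normalization integral is A²·[π·a^3] = 1, fixing A².
Let t = r/a; then A², 4π and the length scale all cancel, so P = ∫_{0}^{1.4} t^2·e^(-2·t) dt ÷ ∫_{0}^{∞} t^2·e^(-2·t) dt.
With ∫ t^2·e^(-2·t) dt = -(2·t^2 + 2·t + 1)·e^(-2·t)/4 + C, the region integral is 1/4 - 193·e^(-14/5)/100 and the full one is 1/4.
The region integral divided by the full integral gives P = 0.5305.

P ≈ 0.531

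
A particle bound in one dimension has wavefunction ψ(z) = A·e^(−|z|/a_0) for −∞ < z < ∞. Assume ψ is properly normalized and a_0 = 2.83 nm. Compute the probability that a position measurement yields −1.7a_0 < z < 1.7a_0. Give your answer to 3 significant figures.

P ≈ 0.967

P = ∫_{−1.7a_0}^{1.7a_0} |ψ(z)|² dz.
The normalization integral ∫|ψ|²dz over the whole domain equals a_0·A², and A² cancels in the ratio.
By symmetry take twice the z ≥ 0 contribution in numerator and denominator; the 2's cancel. Let u = z/a_0; then A² and the length scale cancel, so P = ∫_{0}^{1.7} e^(-2·u) du ÷ ∫_{0}^{∞} e^(-2·u) du.
Using ∫ e^(-2·u) du = -e^(-2·u)/2, the numerator is 1/2 - e^(-17/5)/2 and the denominator is 1/2.
Taking the ratio, P = 0.9666.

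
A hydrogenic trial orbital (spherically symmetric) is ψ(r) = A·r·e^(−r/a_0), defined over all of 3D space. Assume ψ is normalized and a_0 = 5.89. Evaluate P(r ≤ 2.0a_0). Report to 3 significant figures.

P ≈ 0.371

P = ∫ |ψ|² 4πr² dr over r ≤ 2.0a_0.
A² is fixed by ∫₀^∞ 4πr²|ψ|² dr = 1, i.e. A² = (3·π·a_0^5)^(−1).
In terms of u = r/a_0 (A², 4π and the length scale all cancel between numerator and denominator), P = [∫_{0}^{2.0} u^4·e^(-2·u) du] / [∫_{0}^{∞} u^4·e^(-2·u) du].
With ∫ u^4·e^(-2·u) du = -(u^4/2 + u^3 + 3·u^2/2 + 3·u/2 + 3/4)·e^(-2·u) + C, the region integral is 3/4 - 103·e^(-4)/4 and the full one is 3/4.
This evaluates to P = 0.3712.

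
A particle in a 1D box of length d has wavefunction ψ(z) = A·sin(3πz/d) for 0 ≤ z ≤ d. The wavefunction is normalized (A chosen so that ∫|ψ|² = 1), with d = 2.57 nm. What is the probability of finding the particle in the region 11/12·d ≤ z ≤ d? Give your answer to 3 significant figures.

|ψ|² is the probability density, so P = ∫_{11/12·d}^{d} |ψ|² dz.
With A² fixed by ∫|ψ|² = 1, i.e. A² = (d/2)^(−1), substitute and integrate.
Substituting u = z/d, A² and the length scale cancel in the ratio: P = ∫_{11/12}^{1} sin(3·π·u)^2 du / ∫_{0}^{1} sin(3·π·u)^2 du.
With ∫ sin(3·π·u)^2 du = u/2 - sin(6·π·u)/(12·π) + C, the region integral is 1/24 - 1/(12·π) and the full one is 1/2.
This works out to P = (-2 + π)/(12·π).

P ≈ 0.0303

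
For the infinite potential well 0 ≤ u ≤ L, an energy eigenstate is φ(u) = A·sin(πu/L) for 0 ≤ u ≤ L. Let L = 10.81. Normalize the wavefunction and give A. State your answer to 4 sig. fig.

We need A² ∫|f|² du = 1, taking the integral from 0 to L.
With ∫₀^L sin²(nπu/L) du = L/2, the integral (without the A² prefactor) comes out to L/2.
Plugging in L = 10.81 yields A = 0.43013.

A ≈ 0.4301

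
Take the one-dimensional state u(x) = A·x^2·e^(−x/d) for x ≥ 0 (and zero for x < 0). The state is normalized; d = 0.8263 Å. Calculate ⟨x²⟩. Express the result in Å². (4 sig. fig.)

⟨x^2⟩ ≈ 5.121 Å^2

The expectation value is the |u|²-weighted average of x^2: ∫ x^2|u|² dx.
With ∫₀^∞ x^6 e^(−αx) dx = 6!/α^7, since the A² factors cancel between numerator and denominator, ⟨x²⟩ = 15·d^2/2.
Putting d = 0.8263 gives 5.1208.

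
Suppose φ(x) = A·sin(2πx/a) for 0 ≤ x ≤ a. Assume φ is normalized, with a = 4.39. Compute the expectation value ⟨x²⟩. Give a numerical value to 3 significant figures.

⟨x^2⟩ ≈ 6.18

By definition ⟨x²⟩ = ∫ x^2 |φ(x)|² dx.
Using sin²θ = (1 − cos 2θ)/2, the ratio of the moment integral to the normalization integral gives ⟨x²⟩ = -a^2/(8·π^2) + a^2/3.
With a = 4.39, ⟨x^2⟩ = 6.180.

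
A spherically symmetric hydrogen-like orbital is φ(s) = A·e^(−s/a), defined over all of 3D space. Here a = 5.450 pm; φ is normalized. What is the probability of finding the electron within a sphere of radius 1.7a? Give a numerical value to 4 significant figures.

P ≈ 0.6603

With dV = 4πs²ds, the probability is ∫|φ|² dV over s ≤ 1.7a.
Normalization gives A² = 1/(π·a^3).
In terms of u = s/a (A², 4π and the length scale all cancel between numerator and denominator), P = [∫_{0}^{1.7} u^2·e^(-2·u) du] / [∫_{0}^{∞} u^2·e^(-2·u) du].
Using ∫ u^2·e^(-2·u) du = -(2·u^2 + 2·u + 1)·e^(-2·u)/4, the numerator is 1/4 - 509·e^(-17/5)/200 and the denominator is 1/4.
Taking the ratio yields P = 0.66026.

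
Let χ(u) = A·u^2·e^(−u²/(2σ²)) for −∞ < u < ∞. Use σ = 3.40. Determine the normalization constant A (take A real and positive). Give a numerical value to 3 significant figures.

Require ∫ |χ|² du = 1 over the whole domain.
Carrying out the integral gives A² · 3·√(π)·σ^5/4.
Setting this equal to 1 gives A² = 1/(3·√(π)·σ^5/4).
Substituting σ = 3.40 gives A² = 0.001656, so A = 0.04069.

A ≈ 0.0407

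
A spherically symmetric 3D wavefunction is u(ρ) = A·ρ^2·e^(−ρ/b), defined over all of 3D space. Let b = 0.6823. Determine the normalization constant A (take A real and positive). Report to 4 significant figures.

The normalization condition is ∫|u|² 4πρ² dρ = 1 from 0 to ∞.
(Spherical symmetry: dV = 4πρ² dρ.)
Recall ∫₀^∞ ρ^m e^(−ρ/β) dρ = m!·β^(m+1), with u = A·ρ^2·e^(−ρ/b), the integral evaluates to A²·[45·π·b^7/2].
So A² = (45·π·b^7/2)^(−1).
Plugging in b = 0.6823 yields A = 0.45334.

A ≈ 0.4533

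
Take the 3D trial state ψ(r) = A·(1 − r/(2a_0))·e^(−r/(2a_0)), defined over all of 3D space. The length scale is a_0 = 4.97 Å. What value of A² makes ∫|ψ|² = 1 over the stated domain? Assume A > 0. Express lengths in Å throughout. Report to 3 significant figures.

We need A² ∫|f|² 4πr² dr = 1, taking the integral from 0 to ∞.
(Spherical symmetry: dV = 4πr² dr.)
Recall ∫₀^∞ r^m e^(−r/β) dr = m!·β^(m+1), with ψ = A·(1 − r/(2a_0))·e^(−r/(2a_0)), the integral evaluates to A²·[8·π·a_0^3].
Hence A² = 1/[8·π·a_0^3].
Plugging in a_0 = 4.97 yields A = 0.01800.

A^2 ≈ 0.000324 Å^(-3)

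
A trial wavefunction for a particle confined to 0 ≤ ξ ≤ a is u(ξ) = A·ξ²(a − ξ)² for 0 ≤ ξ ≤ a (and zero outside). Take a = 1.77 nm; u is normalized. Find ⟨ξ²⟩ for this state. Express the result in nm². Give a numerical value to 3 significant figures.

The expectation value is the |u|²-weighted average of ξ^2: ∫ ξ^2|u|² dξ.
Expanding the polynomial and integrating term by term, evaluating both integrals, ⟨ξ²⟩ = 3·a^2/11.
Putting a = 1.77 gives 0.8544.

⟨ξ^2⟩ ≈ 0.854 nm^2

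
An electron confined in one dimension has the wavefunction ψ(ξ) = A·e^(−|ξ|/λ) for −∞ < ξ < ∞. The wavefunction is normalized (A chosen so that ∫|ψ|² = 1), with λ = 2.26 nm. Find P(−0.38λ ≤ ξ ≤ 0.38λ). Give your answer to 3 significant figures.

P = ∫_{−0.38λ}^{0.38λ} |ψ(ξ)|² dξ.
The normalization integral ∫|ψ|²dξ over the whole domain equals λ·A², and A² cancels in the ratio.
Both integrals are even about ξ = 0, so only the ξ ≥ 0 halves are needed (the factors of 2 cancel). Let u = ξ/λ; then A² and the length scale cancel, so P = ∫_{0}^{0.38} e^(-2·u) du ÷ ∫_{0}^{∞} e^(-2·u) du.
An antiderivative of e^(-2·u) is -e^(-2·u)/2; evaluating from 0 to 0.38 gives 1/2 - e^(-19/25)/2, while the full integral is 1/2.
Evaluating gives P = 0.5323.

P ≈ 0.532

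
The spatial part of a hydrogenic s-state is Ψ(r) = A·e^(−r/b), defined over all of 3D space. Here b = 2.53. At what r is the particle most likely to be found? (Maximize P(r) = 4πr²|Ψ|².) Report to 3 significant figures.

The maximum of P(r) = 4πr²|Ψ|² occurs where its derivative vanishes.
Solving yields r = b.
With b = 2.53, the most probable radial distance is 2.530.

r ≈ 2.53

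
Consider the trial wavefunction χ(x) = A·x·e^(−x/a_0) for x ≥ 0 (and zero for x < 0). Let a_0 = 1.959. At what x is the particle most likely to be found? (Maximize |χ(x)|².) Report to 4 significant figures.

x ≈ 1.959

Set d/dx [|χ(x)|²] = 0 and solve for x > 0.
Solving yields x = a_0.
With a_0 = 1.959, the most probable position is 1.9590.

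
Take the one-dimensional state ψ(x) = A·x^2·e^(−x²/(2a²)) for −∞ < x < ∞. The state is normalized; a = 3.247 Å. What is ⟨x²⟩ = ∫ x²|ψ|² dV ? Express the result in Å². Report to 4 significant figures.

⟨x^2⟩ ≈ 26.36 Å^2

The expectation value is the |ψ|²-weighted average of x^2: ∫ x^2|ψ|² dx.
With ∫_{−∞}^{∞} x^(2m) e^(−αx²) dx = (2m−1)!!·√π / (2^m α^(m+1/2)), evaluating both integrals, ⟨x²⟩ = 5·a^2/2.
Putting a = 3.247 gives 26.358.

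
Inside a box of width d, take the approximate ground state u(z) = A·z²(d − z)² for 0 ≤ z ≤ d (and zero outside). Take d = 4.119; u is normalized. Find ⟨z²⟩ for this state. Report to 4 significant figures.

⟨z²⟩ = ∫ z^2 |u|² dz over the full domain.
Since the A² factors cancel between numerator and denominator, ⟨z²⟩ = 3·d^2/11.
With d = 4.119, ⟨z^2⟩ = 4.6271.

⟨z^2⟩ ≈ 4.627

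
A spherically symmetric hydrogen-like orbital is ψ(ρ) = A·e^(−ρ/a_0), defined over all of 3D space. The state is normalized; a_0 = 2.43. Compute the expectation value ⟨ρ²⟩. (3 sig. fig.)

By definition ⟨ρ²⟩ = ∫ ρ^2 |ψ(ρ)|² 4πρ² dρ.
Recall ∫₀^∞ ρ^m e^(−ρ/β) dρ = m!·β^(m+1), since the A² factors cancel between numerator and denominator, ⟨ρ²⟩ = 3·a_0^2.
Putting a_0 = 2.43 gives 17.71.

⟨ρ^2⟩ ≈ 17.7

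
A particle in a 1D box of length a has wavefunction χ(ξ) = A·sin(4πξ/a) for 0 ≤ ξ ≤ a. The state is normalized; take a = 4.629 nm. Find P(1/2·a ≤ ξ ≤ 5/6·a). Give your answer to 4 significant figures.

P ≈ 0.2989

P = ∫_{1/2·a}^{5/6·a} |χ(ξ)|² dξ.
The normalization integral ∫|χ|²dξ over the whole domain equals a/2·A², and A² cancels in the ratio.
In terms of u = ξ/a (A² and the length scale cancel between numerator and denominator), P = [∫_{1/2}^{5/6} sin(4·π·u)^2 du] / [∫_{0}^{1} sin(4·π·u)^2 du].
With ∫ sin(4·π·u)^2 du = u/2 - sin(4·π·u)·cos(4·π·u)/(8·π) + C, the region integral is -√(3)/(32·π) + 1/6 and the full one is 1/2.
This works out to P = (-√(3)/16 + π/3)/π.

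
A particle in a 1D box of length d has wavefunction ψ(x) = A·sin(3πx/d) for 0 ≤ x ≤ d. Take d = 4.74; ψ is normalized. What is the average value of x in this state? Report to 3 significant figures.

The expectation value is the |ψ|²-weighted average of x: ∫ x|ψ|² dx.
Since the A² factors cancel between numerator and denominator, ⟨x⟩ = d/2.
With d = 4.74, ⟨x⟩ = 2.370.

⟨x⟩ ≈ 2.37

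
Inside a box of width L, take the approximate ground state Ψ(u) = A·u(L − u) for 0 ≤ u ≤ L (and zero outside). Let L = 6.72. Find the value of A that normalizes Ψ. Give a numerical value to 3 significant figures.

A ≈ 0.0468

Require ∫ |Ψ|² du = 1 over the whole domain.
Expanding the polynomial and integrating term by term, carrying out the integral gives A² · L^5/30.
Hence A² = 1/[L^5/30].
With L = 6.72: A² = 0.002189 and A = 0.04679.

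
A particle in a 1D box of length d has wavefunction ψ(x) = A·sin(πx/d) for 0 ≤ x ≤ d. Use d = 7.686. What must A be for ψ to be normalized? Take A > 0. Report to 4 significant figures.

A ≈ 0.5101

We need A² ∫|f|² dx = 1, taking the integral from 0 to d.
With ψ = A·sin(πx/d), the integral evaluates to A²·[d/2].
Plugging in d = 7.686 yields A = 0.51011.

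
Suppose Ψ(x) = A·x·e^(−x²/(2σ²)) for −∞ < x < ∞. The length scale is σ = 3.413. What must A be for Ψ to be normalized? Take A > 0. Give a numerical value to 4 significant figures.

The normalization condition is ∫|Ψ|² dx = 1 from −∞ to ∞.
Differentiating ∫e^(−αx²) dx = √(π/α) under α to get the higher moments, with Ψ = A·x·e^(−x²/(2σ²)), the integral evaluates to A²·[√(π)·σ^3/2].
So A² = (√(π)·σ^3/2)^(−1).
Plugging in σ = 3.413 yields A = 0.16847.

A ≈ 0.1685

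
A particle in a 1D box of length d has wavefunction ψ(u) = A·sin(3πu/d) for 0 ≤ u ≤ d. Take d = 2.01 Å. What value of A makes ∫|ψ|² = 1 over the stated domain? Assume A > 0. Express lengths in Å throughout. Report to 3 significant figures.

Require ∫ |ψ|² du = 1 over the whole domain.
Using sin²θ = (1 − cos 2θ)/2, with ψ = A·sin(3πu/d), the integral evaluates to A²·[d/2].
Hence A² = 1/[d/2].
Substituting d = 2.01 gives A² = 0.9950, so A = 0.9975.

A ≈ 0.998 Å^(-1/2)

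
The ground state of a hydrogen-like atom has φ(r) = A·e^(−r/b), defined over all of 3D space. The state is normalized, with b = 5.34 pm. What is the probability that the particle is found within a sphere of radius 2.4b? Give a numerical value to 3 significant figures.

Integrate the radial probability density 4πr²|φ|² over r ≤ 2.4b.
A² is fixed by ∫₀^∞ 4πr²|φ|² dr = 1, i.e. A² = (π·b^3)^(−1).
In terms of u = r/b (A², 4π and the length scale all cancel between numerator and denominator), P = [∫_{0}^{2.4} u^2·e^(-2·u) du] / [∫_{0}^{∞} u^2·e^(-2·u) du].
An antiderivative of u^2·e^(-2·u) is -(2·u^2 + 2·u + 1)·e^(-2·u)/4; evaluating from 0 to 2.4 gives 1/4 - 433·e^(-24/5)/100, while the full integral is 1/4.
The region integral divided by the full integral gives P = 0.8575.

P ≈ 0.857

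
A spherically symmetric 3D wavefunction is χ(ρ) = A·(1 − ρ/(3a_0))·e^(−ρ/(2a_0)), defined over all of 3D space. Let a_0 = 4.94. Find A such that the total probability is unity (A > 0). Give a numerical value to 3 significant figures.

Require ∫ |χ|² 4πρ² dρ = 1 over the whole domain.
In 3D with spherical symmetry the volume element is 4πρ² dρ.
Using ∫₀^∞ ρⁿ e^(−αρ) dρ = n!/αⁿ⁺¹, carrying out the integral gives A² · 8·π·a_0^3/3.
With a_0 = 4.94: A² = 0.0009901 and A = 0.03147.

A ≈ 0.0315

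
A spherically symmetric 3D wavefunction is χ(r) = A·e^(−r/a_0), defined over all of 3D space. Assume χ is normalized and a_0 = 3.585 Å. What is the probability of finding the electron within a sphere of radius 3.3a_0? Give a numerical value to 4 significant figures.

With dV = 4πr²dr, the probability is ∫|χ|² dV over r ≤ 3.3a_0.
Normalization gives A² = 1/(π·a_0^3).
Let u = r/a_0; then A², 4π and the length scale all cancel, so P = ∫_{0}^{3.3} u^2·e^(-2·u) du ÷ ∫_{0}^{∞} u^2·e^(-2·u) du.
Using ∫ u^2·e^(-2·u) du = -(2·u^2 + 2·u + 1)·e^(-2·u)/4, the numerator is 1/4 - 1469·e^(-33/5)/200 and the denominator is 1/4.
This evaluates to P = 0.96003.

P ≈ 0.9600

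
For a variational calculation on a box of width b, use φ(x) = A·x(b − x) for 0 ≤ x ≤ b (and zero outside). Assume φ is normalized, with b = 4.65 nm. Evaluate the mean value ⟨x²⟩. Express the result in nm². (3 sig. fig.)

⟨x^2⟩ ≈ 6.18 nm^2

By definition ⟨x²⟩ = ∫ x^2 |φ(x)|² dx.
Expanding the polynomial and integrating term by term, evaluating both integrals, ⟨x²⟩ = 2·b^2/7.
With b = 4.65, ⟨x^2⟩ = 6.178.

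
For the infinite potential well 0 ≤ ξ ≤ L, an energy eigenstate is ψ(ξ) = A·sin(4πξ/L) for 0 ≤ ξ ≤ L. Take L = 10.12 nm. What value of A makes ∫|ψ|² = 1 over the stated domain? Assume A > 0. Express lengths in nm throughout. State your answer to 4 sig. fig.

Normalization requires ∫|ψ|² dξ = 1, integrated from 0 to L.
With ∫₀^L sin²(nπξ/L) dξ = L/2, carrying out the integral gives A² · L/2.
Hence A² = 1/[L/2].
Plugging in L = 10.12 yields A = 0.44455.

A ≈ 0.4446 nm^(-1/2)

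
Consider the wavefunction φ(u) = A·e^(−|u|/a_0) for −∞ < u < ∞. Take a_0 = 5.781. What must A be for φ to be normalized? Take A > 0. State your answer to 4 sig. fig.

A ≈ 0.4159

Require ∫ |φ|² du = 1 over the whole domain.
Recall ∫₀^∞ u^m e^(−u/β) du = m!·β^(m+1), the integral (without the A² prefactor) comes out to a_0.
So A² = (a_0)^(−1).
With a_0 = 5.781: A² = 0.17298 and A = 0.41591.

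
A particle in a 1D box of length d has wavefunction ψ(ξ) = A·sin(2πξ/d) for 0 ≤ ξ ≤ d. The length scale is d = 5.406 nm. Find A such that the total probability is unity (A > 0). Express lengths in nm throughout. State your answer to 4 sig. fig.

The normalization condition is ∫|ψ|² dξ = 1 from 0 to d.
Carrying out the integral gives A² · d/2.
With d = 5.406: A² = 0.36996 and A = 0.60824.

A ≈ 0.6082 nm^(-1/2)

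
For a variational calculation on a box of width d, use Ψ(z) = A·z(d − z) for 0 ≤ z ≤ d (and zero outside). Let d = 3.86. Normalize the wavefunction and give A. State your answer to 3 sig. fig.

A ≈ 0.187

We need A² ∫|f|² dz = 1, taking the integral from 0 to d.
Expanding the polynomial and integrating term by term, with Ψ = A·z(d − z), the integral evaluates to A²·[d^5/30].
Setting this equal to 1 gives A² = 1/(d^5/30).
Plugging in d = 3.86 yields A = 0.1871.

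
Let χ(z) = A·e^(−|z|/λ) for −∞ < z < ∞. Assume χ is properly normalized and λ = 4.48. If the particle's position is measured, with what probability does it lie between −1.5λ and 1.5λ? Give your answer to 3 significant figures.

P = ∫_{−1.5λ}^{1.5λ} |χ(z)|² dz.
With A² fixed by ∫|χ|² = 1, i.e. A² = (λ)^(−1), substitute and integrate.
By symmetry take twice the z ≥ 0 contribution in numerator and denominator; the 2's cancel. In terms of u = z/λ (A² and the length scale cancel between numerator and denominator), P = [∫_{0}^{1.5} e^(-2·u) du] / [∫_{0}^{∞} e^(-2·u) du].
Using ∫ e^(-2·u) du = -e^(-2·u)/2, the numerator is 1/2 - e^(-3)/2 and the denominator is 1/2.
The result is P = 0.9502.

P ≈ 0.950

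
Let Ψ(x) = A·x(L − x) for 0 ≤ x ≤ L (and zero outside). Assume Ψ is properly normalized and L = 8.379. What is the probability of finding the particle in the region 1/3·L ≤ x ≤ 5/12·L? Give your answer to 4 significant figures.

|Ψ|² is the probability density, so P = ∫_{1/3·L}^{5/12·L} |Ψ|² dx.
With A² fixed by ∫|Ψ|² = 1, i.e. A² = (L^5/30)^(−1), substitute and integrate.
Let u = x/L; then A² and the length scale cancel, so P = ∫_{1/3}^{5/12} u^2·(1 - u)^2 du ÷ ∫_{0}^{1} u^2·(1 - u)^2 du.
An antiderivative of u^2·(1 - u)^2 is u^3·(6·u^2 - 15·u + 10)/30; evaluating from 1/3 to 5/12 gives ≈ 0.00455810, while the full integral is 1/30.
The result is P = 0.13674.

P ≈ 0.1367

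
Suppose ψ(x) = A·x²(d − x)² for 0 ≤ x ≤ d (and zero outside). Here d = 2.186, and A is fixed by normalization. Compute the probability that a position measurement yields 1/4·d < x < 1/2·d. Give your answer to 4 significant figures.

P ≈ 0.4511

|ψ|² is the probability density, so P = ∫_{1/4·d}^{1/2·d} |ψ|² dx.
With A² fixed by ∫|ψ|² = 1, i.e. A² = (d^9/630)^(−1), substitute and integrate.
In terms of u = x/d (A² and the length scale cancel between numerator and denominator), P = [∫_{1/4}^{1/2} u^4·(1 - u)^4 du] / [∫_{0}^{1} u^4·(1 - u)^4 du].
An antiderivative of u^4·(1 - u)^4 is u^5·(70·u^4 - 315·u^3 + 540·u^2 - 420·u + 126)/630; evaluating from 1/4 to 1/2 gives ≈ 0.000715988, while the full integral is 1/630.
The result is P = 0.45107.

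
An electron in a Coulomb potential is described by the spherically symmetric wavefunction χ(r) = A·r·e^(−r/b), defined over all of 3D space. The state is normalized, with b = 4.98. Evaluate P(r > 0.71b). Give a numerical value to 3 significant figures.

P ≈ 0.985

Integrate the radial probability density 4πr²|χ|² over r > 0.71b.
The full normalization integral is A²·[3·π·b^5] = 1, fixing A².
Let u = r/b; then A², 4π and the length scale all cancel, so P = ∫_{0.71}^{∞} u^4·e^(-2·u) du ÷ ∫_{0}^{∞} u^4·e^(-2·u) du.
With ∫ u^4·e^(-2·u) du = -(u^4/2 + u^3 + 3·u^2/2 + 3·u/2 + 3/4)·e^(-2·u) + C, the region integral is ≈ 0.73871 and the full one is 3/4.
The region integral divided by the full integral gives P = 0.9849.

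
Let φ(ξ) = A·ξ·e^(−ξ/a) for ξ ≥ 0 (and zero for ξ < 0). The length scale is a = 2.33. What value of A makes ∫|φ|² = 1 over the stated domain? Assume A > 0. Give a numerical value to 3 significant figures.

Require ∫ |φ|² dξ = 1 over the whole domain.
∫|φ|² dξ = A²·(a^3/4).
Hence A² = 1/[a^3/4].
Substituting a = 2.33 gives A² = 0.3162, so A = 0.5623.

A ≈ 0.562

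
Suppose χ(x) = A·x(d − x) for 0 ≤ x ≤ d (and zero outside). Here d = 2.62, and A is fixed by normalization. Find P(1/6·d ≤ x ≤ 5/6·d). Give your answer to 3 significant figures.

P ≈ 0.929

|χ|² is the probability density, so P = ∫_{1/6·d}^{5/6·d} |χ|² dx.
The normalization integral ∫|χ|²dx over the whole domain equals d^5/30·A², and A² cancels in the ratio.
In terms of u = x/d (A² and the length scale cancel between numerator and denominator), P = [∫_{1/6}^{5/6} u^2·(1 - u)^2 du] / [∫_{0}^{1} u^2·(1 - u)^2 du].
With ∫ u^2·(1 - u)^2 du = u^3·(6·u^2 - 15·u + 10)/30 + C, the region integral is 301/9720 and the full one is 1/30.
Taking the ratio, P = 301/324.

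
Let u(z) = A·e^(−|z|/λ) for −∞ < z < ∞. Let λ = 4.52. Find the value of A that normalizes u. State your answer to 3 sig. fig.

A ≈ 0.470

We need A² ∫|f|² dz = 1, taking the integral from −∞ to ∞.
Using ∫₀^∞ zⁿ e^(−αz) dz = n!/αⁿ⁺¹, ∫|u|² dz = A²·(λ).
Setting this equal to 1 gives A² = 1/(λ).
With λ = 4.52: A² = 0.2212 and A = 0.4704.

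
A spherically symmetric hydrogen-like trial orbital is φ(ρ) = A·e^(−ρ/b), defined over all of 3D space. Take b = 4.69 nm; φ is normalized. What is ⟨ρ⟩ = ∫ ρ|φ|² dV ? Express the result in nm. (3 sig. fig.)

⟨ρ⟩ ≈ 7.04 nm

The expectation value is the |φ|²-weighted average of ρ: ∫ ρ|φ|² 4πρ² dρ.
Using ∫₀^∞ ρⁿ e^(−αρ) dρ = n!/αⁿ⁺¹, the ratio of the moment integral to the normalization integral gives ⟨ρ⟩ = 3·b/2.
With b = 4.69, ⟨ρ⟩ = 7.035.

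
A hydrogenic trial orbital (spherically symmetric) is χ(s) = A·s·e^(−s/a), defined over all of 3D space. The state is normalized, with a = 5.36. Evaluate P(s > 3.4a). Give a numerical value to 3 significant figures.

P ≈ 0.192

P = ∫ |χ|² 4πs² ds over s > 3.4a.
A² is fixed by ∫₀^∞ 4πs²|χ|² ds = 1, i.e. A² = (3·π·a^5)^(−1).
In terms of u = s/a (A², 4π and the length scale all cancel between numerator and denominator), P = [∫_{3.4}^{∞} u^4·e^(-2·u) du] / [∫_{0}^{∞} u^4·e^(-2·u) du].
An antiderivative of u^4·e^(-2·u) is -(u^4/2 + u^3 + 3·u^2/2 + 3·u/2 + 3/4)·e^(-2·u); evaluating from 3.4 to ∞ gives ≈ 0.14402, while the full integral is 3/4.
Taking the ratio yields P = 0.1920.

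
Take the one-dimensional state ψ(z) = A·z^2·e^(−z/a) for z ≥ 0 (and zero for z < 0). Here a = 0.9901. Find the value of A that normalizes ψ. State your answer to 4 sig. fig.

A ≈ 1.184

We need A² ∫|f|² dz = 1, taking the integral from 0 to ∞.
Carrying out the integral gives A² · 3·a^5/4.
Setting this equal to 1 gives A² = 1/(3·a^5/4).
With a = 0.9901: A² = 1.4013 and A = 1.1838.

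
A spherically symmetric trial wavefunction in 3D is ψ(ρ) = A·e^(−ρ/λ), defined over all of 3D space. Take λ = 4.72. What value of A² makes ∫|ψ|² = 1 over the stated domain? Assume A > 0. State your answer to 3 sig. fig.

We need A² ∫|f|² 4πρ² dρ = 1, taking the integral from 0 to ∞.
With ψ = A·e^(−ρ/λ), the integral evaluates to A²·[π·λ^3].
So A² = (π·λ^3)^(−1).
With λ = 4.72: A² = 0.003027 and A = 0.05502.

A^2 ≈ 0.00303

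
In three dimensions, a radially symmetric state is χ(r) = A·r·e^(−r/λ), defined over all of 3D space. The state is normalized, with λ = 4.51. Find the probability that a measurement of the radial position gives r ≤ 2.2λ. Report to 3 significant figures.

P ≈ 0.449

Integrate the radial probability density 4πr²|χ|² over r ≤ 2.2λ.
The full normalization integral is A²·[3·π·λ^5] = 1, fixing A².
Let u = r/λ; then A², 4π and the length scale all cancel, so P = ∫_{0}^{2.2} u^4·e^(-2·u) du ÷ ∫_{0}^{∞} u^4·e^(-2·u) du.
With ∫ u^4·e^(-2·u) du = -(u^4/2 + u^3 + 3·u^2/2 + 3·u/2 + 3/4)·e^(-2·u) + C, the region integral is ≈ 0.33661 and the full one is 3/4.
This evaluates to P = 0.4488.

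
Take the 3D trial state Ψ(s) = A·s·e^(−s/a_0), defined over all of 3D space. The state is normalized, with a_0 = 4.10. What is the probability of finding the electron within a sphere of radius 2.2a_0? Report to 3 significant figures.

Integrate the radial probability density 4πs²|Ψ|² over s ≤ 2.2a_0.
A² is fixed by ∫₀^∞ 4πs²|Ψ|² ds = 1, i.e. A² = (3·π·a_0^5)^(−1).
Substituting u = s/a_0, A², 4π and the length scale all cancel in the ratio: P = ∫_{0}^{2.2} u^4·e^(-2·u) du / ∫_{0}^{∞} u^4·e^(-2·u) du.
An antiderivative of u^4·e^(-2·u) is -(u^4/2 + u^3 + 3·u^2/2 + 3·u/2 + 3/4)·e^(-2·u); evaluating from 0 to 2.2 gives ≈ 0.33661, while the full integral is 3/4.
The region integral divided by the full integral gives P = 0.4488.

P ≈ 0.449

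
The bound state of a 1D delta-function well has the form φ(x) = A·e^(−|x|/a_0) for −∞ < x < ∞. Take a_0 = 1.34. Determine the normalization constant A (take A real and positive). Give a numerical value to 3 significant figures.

A ≈ 0.864

Normalization requires ∫|φ|² dx = 1, integrated from −∞ to ∞.
Using ∫₀^∞ xⁿ e^(−αx) dx = n!/αⁿ⁺¹, ∫|φ|² dx = A²·(a_0).
Hence A² = 1/[a_0].
With a_0 = 1.34: A² = 0.7463 and A = 0.8639.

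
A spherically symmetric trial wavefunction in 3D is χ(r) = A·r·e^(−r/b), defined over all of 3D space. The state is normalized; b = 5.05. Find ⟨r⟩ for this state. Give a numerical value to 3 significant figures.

⟨r⟩ = ∫ r |χ|² 4πr² dr over the full domain.
Recall ∫₀^∞ r^m e^(−r/β) dr = m!·β^(m+1), evaluating both integrals, ⟨r⟩ = 5·b/2.
With b = 5.05, ⟨r⟩ = 12.63.

⟨r⟩ ≈ 12.6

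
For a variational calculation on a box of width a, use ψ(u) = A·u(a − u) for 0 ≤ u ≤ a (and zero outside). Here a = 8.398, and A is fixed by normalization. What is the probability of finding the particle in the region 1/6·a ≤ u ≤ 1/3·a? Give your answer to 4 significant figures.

P ≈ 0.1744

P = ∫_{1/6·a}^{1/3·a} |ψ(u)|² du.
The normalization integral ∫|ψ|²du over the whole domain equals a^5/30·A², and A² cancels in the ratio.
Substituting t = u/a, A² and the length scale cancel in the ratio: P = ∫_{1/6}^{1/3} t^2·(1 - t)^2 dt / ∫_{0}^{1} t^2·(1 - t)^2 dt.
Using ∫ t^2·(1 - t)^2 dt = t^3·(6·t^2 - 15·t + 10)/30, the numerator is ≈ 0.00581276 and the denominator is 1/30.
This works out to P = 113/648.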